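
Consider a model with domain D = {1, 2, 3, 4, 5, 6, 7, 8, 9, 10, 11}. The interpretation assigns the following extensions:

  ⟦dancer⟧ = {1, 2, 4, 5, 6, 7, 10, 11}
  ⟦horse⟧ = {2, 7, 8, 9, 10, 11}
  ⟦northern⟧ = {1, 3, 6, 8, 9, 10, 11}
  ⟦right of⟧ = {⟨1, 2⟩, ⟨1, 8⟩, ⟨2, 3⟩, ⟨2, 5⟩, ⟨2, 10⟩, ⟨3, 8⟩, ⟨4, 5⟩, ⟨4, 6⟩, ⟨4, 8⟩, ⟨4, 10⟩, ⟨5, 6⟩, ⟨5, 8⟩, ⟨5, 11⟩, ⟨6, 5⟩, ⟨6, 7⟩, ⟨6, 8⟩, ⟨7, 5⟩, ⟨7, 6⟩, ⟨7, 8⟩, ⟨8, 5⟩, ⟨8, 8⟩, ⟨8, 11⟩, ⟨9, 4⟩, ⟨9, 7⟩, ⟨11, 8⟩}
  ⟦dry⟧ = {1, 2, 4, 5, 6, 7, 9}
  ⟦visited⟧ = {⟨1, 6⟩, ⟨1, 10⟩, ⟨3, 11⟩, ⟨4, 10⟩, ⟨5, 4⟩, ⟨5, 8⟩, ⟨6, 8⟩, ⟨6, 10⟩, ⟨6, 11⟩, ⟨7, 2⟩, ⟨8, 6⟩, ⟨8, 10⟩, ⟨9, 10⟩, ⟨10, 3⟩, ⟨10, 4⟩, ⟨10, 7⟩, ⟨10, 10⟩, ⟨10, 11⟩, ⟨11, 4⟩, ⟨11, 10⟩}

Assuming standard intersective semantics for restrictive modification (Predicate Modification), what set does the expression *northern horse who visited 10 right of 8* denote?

⟦who visited 10⟧ = {x : ⟨x, 10⟩ ∈ ⟦visited⟧} = {1, 4, 6, 8, 9, 10, 11}
⟦right of 8⟧ = {x : ⟨x, 8⟩ ∈ ⟦right of⟧} = {1, 3, 4, 5, 6, 7, 8, 11}
⟦horse⟧ = {2, 7, 8, 9, 10, 11}
… ∩ ⟦who visited 10⟧ = {2, 7, 8, 9, 10, 11} ∩ {1, 4, 6, 8, 9, 10, 11} = {8, 9, 10, 11}
… ∩ ⟦right of 8⟧ = {8, 9, 10, 11} ∩ {1, 3, 4, 5, 6, 7, 8, 11} = {8, 11}
… ∩ ⟦northern⟧ = {8, 11} ∩ {1, 3, 6, 8, 9, 10, 11} = {8, 11}
So ⟦northern horse who visited 10 right of 8⟧ = {8, 11}.

{8, 11}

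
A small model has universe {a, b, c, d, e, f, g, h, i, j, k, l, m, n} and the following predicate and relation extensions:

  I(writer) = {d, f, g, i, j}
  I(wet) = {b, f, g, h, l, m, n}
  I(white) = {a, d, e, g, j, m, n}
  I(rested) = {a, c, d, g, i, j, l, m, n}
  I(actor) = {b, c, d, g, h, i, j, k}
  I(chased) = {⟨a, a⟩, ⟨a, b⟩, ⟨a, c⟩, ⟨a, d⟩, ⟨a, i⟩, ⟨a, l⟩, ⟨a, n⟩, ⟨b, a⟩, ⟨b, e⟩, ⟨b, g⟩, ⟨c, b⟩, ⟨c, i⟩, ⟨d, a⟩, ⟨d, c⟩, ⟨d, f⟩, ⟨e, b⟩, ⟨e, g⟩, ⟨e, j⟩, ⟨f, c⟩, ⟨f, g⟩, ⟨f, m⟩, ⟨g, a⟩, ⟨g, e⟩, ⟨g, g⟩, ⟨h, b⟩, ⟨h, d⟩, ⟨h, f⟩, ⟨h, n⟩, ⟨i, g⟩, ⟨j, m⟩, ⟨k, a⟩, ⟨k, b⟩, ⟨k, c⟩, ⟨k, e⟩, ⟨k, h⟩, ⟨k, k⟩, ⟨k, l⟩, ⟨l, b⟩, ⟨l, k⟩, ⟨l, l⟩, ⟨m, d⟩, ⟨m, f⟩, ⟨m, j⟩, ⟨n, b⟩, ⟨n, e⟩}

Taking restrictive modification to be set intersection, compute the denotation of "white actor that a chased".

⟦that a chased⟧ = {x : ⟨a, x⟩ ∈ ⟦chased⟧} = {a, b, c, d, i, l, n}
⟦actor⟧ = {b, c, d, g, h, i, j, k}
… ∩ ⟦that a chased⟧ = {b, c, d, g, h, i, j, k} ∩ {a, b, c, d, i, l, n} = {b, c, d, i}
… ∩ ⟦white⟧ = {b, c, d, i} ∩ {a, d, e, g, j, m, n} = {d}
So ⟦white actor that a chased⟧ = {d}.

{d}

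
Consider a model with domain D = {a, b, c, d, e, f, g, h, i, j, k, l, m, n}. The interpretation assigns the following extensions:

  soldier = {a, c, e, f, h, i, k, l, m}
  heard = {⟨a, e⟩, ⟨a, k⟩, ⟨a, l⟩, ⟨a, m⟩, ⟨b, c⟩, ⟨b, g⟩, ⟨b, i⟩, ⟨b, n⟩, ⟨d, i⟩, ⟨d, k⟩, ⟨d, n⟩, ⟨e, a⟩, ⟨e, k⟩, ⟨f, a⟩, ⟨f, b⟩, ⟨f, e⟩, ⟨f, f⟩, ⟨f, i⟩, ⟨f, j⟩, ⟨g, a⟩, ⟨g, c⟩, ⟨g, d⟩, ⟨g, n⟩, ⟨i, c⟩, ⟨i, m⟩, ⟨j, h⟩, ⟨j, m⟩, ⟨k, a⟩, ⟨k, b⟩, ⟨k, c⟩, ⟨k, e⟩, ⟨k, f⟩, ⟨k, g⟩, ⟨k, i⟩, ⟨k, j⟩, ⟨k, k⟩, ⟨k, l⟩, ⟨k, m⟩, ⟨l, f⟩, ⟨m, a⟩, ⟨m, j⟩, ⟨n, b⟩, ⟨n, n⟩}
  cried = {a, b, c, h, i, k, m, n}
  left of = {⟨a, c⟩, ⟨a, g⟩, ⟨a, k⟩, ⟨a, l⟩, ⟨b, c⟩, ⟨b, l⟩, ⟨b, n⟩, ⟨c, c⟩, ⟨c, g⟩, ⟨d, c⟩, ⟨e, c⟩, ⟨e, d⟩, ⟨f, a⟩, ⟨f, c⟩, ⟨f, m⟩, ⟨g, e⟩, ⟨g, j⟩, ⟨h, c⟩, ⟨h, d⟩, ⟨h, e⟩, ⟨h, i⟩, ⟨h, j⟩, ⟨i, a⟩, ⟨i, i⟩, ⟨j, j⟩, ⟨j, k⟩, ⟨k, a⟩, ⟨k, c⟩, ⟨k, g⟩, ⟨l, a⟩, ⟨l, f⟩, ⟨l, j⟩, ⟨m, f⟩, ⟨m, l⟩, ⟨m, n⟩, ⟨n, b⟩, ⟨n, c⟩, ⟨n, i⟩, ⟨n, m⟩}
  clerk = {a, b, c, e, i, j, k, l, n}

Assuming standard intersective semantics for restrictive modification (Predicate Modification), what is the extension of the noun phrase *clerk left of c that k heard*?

⟦left of c⟧ = {x : ⟨x, c⟩ ∈ ⟦left of⟧} = {a, b, c, d, e, f, h, k, n}
⟦that k heard⟧ = {x : ⟨k, x⟩ ∈ ⟦heard⟧} = {a, b, c, e, f, g, i, j, k, l, m}
⟦clerk⟧ = {a, b, c, e, i, j, k, l, n}
… ∩ ⟦left of c⟧ = {a, b, c, e, i, j, k, l, n} ∩ {a, b, c, d, e, f, h, k, n} = {a, b, c, e, k, n}
… ∩ ⟦that k heard⟧ = {a, b, c, e, k, n} ∩ {a, b, c, e, f, g, i, j, k, l, m} = {a, b, c, e, k}
So ⟦clerk left of c that k heard⟧ = {a, b, c, e, k}.

{a, b, c, e, k}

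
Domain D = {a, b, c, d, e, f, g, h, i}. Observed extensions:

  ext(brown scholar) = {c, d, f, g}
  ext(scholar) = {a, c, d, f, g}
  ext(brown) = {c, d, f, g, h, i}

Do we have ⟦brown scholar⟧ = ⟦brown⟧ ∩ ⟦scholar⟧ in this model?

yes

⟦brown⟧ ∩ ⟦scholar⟧ = {c, d, f, g, h, i} ∩ {a, c, d, f, g} = {c, d, f, g}
Observed ⟦brown scholar⟧ = {c, d, f, g}.
These coincide, so the modifier is intersective here.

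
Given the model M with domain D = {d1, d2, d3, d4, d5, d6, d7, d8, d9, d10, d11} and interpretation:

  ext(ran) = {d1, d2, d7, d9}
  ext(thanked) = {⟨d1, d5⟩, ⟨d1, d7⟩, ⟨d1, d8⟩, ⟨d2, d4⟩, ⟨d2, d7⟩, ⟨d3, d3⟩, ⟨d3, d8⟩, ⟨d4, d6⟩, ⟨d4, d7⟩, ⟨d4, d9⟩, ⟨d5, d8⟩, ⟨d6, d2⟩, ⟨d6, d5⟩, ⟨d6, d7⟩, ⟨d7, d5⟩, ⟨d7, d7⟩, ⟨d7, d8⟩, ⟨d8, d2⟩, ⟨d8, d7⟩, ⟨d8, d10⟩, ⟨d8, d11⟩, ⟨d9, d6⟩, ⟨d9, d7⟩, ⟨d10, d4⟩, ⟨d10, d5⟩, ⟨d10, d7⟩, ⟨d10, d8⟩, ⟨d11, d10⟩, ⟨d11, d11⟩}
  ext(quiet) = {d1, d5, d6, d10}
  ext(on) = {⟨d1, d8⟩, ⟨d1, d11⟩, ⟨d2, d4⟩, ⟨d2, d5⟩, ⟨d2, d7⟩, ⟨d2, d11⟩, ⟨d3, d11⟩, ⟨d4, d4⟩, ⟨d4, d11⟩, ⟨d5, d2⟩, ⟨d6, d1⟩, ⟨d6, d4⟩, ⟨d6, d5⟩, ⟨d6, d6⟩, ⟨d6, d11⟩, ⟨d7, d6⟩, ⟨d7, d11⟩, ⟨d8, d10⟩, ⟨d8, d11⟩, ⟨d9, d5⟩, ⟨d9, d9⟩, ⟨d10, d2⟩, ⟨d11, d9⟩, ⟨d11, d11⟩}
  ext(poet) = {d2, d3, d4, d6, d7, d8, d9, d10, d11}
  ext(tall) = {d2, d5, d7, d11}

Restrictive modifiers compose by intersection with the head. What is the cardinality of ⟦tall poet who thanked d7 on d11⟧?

⟦who thanked d7⟧ = {x : ⟨x, d7⟩ ∈ ⟦thanked⟧} = {d1, d2, d4, d6, d7, d8, d9, d10}
⟦on d11⟧ = {x : ⟨x, d11⟩ ∈ ⟦on⟧} = {d1, d2, d3, d4, d6, d7, d8, d11}
⟦poet⟧ = {d2, d3, d4, d6, d7, d8, d9, d10, d11}
… ∩ ⟦who thanked d7⟧ = {d2, d3, d4, d6, d7, d8, d9, d10, d11} ∩ {d1, d2, d4, d6, d7, d8, d9, d10} = {d2, d4, d6, d7, d8, d9, d10}
… ∩ ⟦on d11⟧ = {d2, d4, d6, d7, d8, d9, d10} ∩ {d1, d2, d3, d4, d6, d7, d8, d11} = {d2, d4, d6, d7, d8}
… ∩ ⟦tall⟧ = {d2, d4, d6, d7, d8} ∩ {d2, d5, d7, d11} = {d2, d7}
⟦tall poet who thanked d7 on d11⟧ = {d2, d7}, so the cardinality is 2.

2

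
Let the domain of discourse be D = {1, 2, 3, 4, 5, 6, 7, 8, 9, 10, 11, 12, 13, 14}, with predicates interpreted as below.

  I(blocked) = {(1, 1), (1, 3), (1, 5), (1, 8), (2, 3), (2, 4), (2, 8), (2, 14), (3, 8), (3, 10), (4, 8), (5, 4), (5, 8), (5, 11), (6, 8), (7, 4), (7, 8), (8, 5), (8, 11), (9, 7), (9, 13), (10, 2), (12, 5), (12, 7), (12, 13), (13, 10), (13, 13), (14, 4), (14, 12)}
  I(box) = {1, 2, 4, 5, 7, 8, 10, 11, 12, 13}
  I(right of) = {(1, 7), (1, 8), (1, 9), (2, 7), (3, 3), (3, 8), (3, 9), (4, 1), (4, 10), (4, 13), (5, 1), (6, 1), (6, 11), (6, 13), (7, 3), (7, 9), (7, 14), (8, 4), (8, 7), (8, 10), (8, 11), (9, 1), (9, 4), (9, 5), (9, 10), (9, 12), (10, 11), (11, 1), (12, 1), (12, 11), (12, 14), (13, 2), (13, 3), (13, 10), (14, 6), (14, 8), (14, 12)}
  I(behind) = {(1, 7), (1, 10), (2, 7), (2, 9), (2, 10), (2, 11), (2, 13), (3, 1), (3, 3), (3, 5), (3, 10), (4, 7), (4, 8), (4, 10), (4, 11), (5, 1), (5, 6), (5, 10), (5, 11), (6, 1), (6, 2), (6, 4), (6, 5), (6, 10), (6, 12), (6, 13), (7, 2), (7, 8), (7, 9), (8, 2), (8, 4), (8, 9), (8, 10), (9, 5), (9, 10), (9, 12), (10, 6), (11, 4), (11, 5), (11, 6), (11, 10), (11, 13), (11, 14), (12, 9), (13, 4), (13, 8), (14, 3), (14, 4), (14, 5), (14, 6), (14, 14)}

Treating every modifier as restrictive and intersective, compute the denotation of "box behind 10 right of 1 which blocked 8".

⟦behind 10⟧ = {x : ⟨x, 10⟩ ∈ ⟦behind⟧} = {1, 2, 3, 4, 5, 6, 8, 9, 11}
⟦right of 1⟧ = {x : ⟨x, 1⟩ ∈ ⟦right of⟧} = {4, 5, 6, 9, 11, 12}
⟦which blocked 8⟧ = {x : ⟨x, 8⟩ ∈ ⟦blocked⟧} = {1, 2, 3, 4, 5, 6, 7}
⟦box⟧ = {1, 2, 4, 5, 7, 8, 10, 11, 12, 13}
… ∩ ⟦behind 10⟧ = {1, 2, 4, 5, 7, 8, 10, 11, 12, 13} ∩ {1, 2, 3, 4, 5, 6, 8, 9, 11} = {1, 2, 4, 5, 8, 11}
… ∩ ⟦right of 1⟧ = {1, 2, 4, 5, 8, 11} ∩ {4, 5, 6, 9, 11, 12} = {4, 5, 11}
… ∩ ⟦which blocked 8⟧ = {4, 5, 11} ∩ {1, 2, 3, 4, 5, 6, 7} = {4, 5}
So ⟦box behind 10 right of 1 which blocked 8⟧ = {4, 5}.

{4, 5}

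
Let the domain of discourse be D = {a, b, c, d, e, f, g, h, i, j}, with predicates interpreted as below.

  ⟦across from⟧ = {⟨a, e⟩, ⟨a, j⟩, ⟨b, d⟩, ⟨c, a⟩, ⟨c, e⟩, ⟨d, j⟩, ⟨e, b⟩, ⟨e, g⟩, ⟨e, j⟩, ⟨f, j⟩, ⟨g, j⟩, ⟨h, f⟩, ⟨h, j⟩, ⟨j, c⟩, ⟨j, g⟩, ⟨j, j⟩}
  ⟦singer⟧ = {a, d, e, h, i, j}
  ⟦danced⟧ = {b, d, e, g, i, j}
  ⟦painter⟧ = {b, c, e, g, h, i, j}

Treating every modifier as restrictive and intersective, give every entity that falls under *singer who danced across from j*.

{d, e, j}

⟦who danced⟧ = ⟦danced⟧ = {b, d, e, g, i, j}
⟦across from j⟧ = {x : ⟨x, j⟩ ∈ ⟦across from⟧} = {a, d, e, f, g, h, j}
⟦singer⟧ = {a, d, e, h, i, j}
… ∩ ⟦who danced⟧ = {a, d, e, h, i, j} ∩ {b, d, e, g, i, j} = {d, e, i, j}
… ∩ ⟦across from j⟧ = {d, e, i, j} ∩ {a, d, e, f, g, h, j} = {d, e, j}
So ⟦singer who danced across from j⟧ = {d, e, j}.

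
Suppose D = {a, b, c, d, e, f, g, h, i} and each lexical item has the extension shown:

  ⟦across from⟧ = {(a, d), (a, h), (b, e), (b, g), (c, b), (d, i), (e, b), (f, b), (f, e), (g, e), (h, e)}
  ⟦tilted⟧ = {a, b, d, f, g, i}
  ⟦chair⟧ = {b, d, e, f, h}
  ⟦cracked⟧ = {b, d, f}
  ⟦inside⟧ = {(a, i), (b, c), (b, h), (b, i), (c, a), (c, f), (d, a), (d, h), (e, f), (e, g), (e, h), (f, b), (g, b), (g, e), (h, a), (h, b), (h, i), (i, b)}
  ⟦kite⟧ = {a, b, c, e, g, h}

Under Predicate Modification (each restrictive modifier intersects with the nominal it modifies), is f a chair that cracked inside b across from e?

⟦that cracked⟧ = ⟦cracked⟧ = {b, d, f}
⟦inside b⟧ = {x : ⟨x, b⟩ ∈ ⟦inside⟧} = {f, g, h, i}
⟦across from e⟧ = {x : ⟨x, e⟩ ∈ ⟦across from⟧} = {b, f, g, h}
⟦chair⟧ = {b, d, e, f, h}
… ∩ ⟦that cracked⟧ = {b, d, e, f, h} ∩ {b, d, f} = {b, d, f}
… ∩ ⟦inside b⟧ = {b, d, f} ∩ {f, g, h, i} = {f}
… ∩ ⟦across from e⟧ = {f} ∩ {b, f, g, h} = {f}
⟦chair that cracked inside b across from e⟧ = {f}; f ∈ this set.

yes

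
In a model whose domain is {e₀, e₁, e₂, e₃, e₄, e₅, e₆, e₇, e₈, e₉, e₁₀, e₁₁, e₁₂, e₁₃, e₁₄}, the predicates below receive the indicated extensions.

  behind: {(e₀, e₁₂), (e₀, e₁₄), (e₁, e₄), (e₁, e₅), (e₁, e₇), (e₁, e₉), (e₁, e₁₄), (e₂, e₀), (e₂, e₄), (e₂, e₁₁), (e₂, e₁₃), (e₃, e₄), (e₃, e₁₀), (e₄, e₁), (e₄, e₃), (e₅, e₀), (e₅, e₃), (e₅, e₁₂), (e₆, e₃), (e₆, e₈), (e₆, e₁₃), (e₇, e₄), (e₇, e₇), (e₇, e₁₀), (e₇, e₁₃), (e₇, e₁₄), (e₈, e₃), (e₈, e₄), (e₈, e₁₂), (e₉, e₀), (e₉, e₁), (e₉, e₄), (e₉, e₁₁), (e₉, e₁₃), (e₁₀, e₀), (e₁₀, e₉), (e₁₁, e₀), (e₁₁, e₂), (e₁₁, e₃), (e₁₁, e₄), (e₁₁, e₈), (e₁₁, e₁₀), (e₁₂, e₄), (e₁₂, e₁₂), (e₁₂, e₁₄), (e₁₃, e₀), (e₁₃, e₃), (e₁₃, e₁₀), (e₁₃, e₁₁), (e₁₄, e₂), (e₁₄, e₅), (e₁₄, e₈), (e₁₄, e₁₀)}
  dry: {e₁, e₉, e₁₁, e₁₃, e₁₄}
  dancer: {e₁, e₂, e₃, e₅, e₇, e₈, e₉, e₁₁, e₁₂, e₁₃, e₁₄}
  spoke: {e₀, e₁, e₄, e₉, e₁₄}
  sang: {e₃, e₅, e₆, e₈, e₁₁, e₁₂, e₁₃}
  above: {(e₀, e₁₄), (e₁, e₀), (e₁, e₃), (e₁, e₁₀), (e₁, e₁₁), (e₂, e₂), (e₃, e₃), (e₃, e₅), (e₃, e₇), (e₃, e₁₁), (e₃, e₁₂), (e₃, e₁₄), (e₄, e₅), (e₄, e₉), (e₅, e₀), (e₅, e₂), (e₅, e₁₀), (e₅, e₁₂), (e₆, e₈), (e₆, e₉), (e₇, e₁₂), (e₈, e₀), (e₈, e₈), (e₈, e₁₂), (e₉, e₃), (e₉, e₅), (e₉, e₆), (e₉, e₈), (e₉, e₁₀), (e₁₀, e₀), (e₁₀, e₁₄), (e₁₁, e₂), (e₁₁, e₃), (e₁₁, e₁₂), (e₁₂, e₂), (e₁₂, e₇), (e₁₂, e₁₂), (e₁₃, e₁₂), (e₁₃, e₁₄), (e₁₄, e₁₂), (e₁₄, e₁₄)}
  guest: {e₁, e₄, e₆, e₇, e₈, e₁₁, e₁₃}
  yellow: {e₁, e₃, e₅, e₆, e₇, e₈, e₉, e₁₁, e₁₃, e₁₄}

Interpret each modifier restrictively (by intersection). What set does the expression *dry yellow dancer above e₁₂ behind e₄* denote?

{e₁₁}

⟦above e₁₂⟧ = {x : ⟨x, e₁₂⟩ ∈ ⟦above⟧} = {e₃, e₅, e₇, e₈, e₁₁, e₁₂, e₁₃, e₁₄}
⟦behind e₄⟧ = {x : ⟨x, e₄⟩ ∈ ⟦behind⟧} = {e₁, e₂, e₃, e₇, e₈, e₉, e₁₁, e₁₂}
⟦dancer⟧ = {e₁, e₂, e₃, e₅, e₇, e₈, e₉, e₁₁, e₁₂, e₁₃, e₁₄}
… ∩ ⟦above e₁₂⟧ = {e₁, e₂, e₃, e₅, e₇, e₈, e₉, e₁₁, e₁₂, e₁₃, e₁₄} ∩ {e₃, e₅, e₇, e₈, e₁₁, e₁₂, e₁₃, e₁₄} = {e₃, e₅, e₇, e₈, e₁₁, e₁₂, e₁₃, e₁₄}
… ∩ ⟦behind e₄⟧ = {e₃, e₅, e₇, e₈, e₁₁, e₁₂, e₁₃, e₁₄} ∩ {e₁, e₂, e₃, e₇, e₈, e₉, e₁₁, e₁₂} = {e₃, e₇, e₈, e₁₁, e₁₂}
… ∩ ⟦dry⟧ = {e₃, e₇, e₈, e₁₁, e₁₂} ∩ {e₁, e₉, e₁₁, e₁₃, e₁₄} = {e₁₁}
… ∩ ⟦yellow⟧ = {e₁₁} ∩ {e₁, e₃, e₅, e₆, e₇, e₈, e₉, e₁₁, e₁₃, e₁₄} = {e₁₁}
So ⟦dry yellow dancer above e₁₂ behind e₄⟧ = {e₁₁}.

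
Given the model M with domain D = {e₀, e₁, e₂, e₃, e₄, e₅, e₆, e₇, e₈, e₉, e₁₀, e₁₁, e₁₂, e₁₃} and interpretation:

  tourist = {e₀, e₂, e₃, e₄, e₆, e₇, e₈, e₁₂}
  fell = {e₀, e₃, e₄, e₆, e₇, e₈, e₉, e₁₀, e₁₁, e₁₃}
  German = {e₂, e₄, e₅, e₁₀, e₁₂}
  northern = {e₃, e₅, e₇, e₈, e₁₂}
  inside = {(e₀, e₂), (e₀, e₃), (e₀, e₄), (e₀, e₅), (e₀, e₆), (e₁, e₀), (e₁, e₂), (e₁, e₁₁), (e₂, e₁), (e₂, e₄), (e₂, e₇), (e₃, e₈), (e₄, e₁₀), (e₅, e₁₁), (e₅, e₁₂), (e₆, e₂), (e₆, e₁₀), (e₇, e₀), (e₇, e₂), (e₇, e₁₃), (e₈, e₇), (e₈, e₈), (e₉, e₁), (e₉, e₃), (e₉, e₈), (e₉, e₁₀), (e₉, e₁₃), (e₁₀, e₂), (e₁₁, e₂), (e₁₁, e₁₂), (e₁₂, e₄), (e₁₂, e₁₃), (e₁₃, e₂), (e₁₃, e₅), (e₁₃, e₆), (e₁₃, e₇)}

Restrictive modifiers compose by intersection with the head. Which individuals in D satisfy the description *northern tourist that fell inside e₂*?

⟦that fell⟧ = ⟦fell⟧ = {e₀, e₃, e₄, e₆, e₇, e₈, e₉, e₁₀, e₁₁, e₁₃}
⟦inside e₂⟧ = {x : ⟨x, e₂⟩ ∈ ⟦inside⟧} = {e₀, e₁, e₆, e₇, e₁₀, e₁₁, e₁₃}
⟦tourist⟧ = {e₀, e₂, e₃, e₄, e₆, e₇, e₈, e₁₂}
… ∩ ⟦that fell⟧ = {e₀, e₂, e₃, e₄, e₆, e₇, e₈, e₁₂} ∩ {e₀, e₃, e₄, e₆, e₇, e₈, e₉, e₁₀, e₁₁, e₁₃} = {e₀, e₃, e₄, e₆, e₇, e₈}
… ∩ ⟦inside e₂⟧ = {e₀, e₃, e₄, e₆, e₇, e₈} ∩ {e₀, e₁, e₆, e₇, e₁₀, e₁₁, e₁₃} = {e₀, e₆, e₇}
… ∩ ⟦northern⟧ = {e₀, e₆, e₇} ∩ {e₃, e₅, e₇, e₈, e₁₂} = {e₇}
So ⟦northern tourist that fell inside e₂⟧ = {e₇}.

{e₇}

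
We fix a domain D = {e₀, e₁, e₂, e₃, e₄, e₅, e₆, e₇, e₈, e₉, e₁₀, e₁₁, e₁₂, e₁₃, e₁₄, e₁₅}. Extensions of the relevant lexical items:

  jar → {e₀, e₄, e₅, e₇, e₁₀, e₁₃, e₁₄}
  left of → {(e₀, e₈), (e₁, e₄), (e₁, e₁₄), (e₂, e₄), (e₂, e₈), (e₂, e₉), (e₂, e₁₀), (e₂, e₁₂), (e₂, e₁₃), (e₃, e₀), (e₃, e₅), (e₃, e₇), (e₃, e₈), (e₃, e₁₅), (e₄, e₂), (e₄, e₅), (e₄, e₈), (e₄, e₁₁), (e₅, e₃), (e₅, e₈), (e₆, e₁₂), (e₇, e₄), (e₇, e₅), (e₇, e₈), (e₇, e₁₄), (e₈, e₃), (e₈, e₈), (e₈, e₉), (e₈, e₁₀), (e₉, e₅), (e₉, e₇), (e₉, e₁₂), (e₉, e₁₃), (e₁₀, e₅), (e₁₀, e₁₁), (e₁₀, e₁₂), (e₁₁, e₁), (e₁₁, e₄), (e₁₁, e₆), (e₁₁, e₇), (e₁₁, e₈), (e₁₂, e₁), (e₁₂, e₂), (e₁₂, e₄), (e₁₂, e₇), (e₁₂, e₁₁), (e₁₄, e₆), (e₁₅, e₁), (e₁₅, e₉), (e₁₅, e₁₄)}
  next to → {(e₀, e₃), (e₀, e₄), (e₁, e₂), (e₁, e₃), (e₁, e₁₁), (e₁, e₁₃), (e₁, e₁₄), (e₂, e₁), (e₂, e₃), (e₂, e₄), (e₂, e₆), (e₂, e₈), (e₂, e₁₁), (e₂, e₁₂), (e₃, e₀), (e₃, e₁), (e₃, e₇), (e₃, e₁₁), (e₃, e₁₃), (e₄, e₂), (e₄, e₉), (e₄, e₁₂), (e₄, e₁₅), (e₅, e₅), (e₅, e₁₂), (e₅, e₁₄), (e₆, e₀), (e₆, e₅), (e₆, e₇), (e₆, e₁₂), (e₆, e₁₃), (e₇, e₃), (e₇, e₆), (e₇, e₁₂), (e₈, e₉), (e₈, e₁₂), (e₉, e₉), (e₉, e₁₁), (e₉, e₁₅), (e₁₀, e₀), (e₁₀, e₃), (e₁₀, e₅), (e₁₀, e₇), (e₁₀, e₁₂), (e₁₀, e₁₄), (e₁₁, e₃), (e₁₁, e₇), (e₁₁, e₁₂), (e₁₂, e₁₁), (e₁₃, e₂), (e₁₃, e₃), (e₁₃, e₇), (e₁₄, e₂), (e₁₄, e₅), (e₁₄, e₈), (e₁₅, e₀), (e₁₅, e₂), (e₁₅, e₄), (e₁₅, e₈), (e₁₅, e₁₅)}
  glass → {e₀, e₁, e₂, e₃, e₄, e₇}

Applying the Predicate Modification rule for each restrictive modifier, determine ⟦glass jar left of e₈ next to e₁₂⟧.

{e₄, e₇}

⟦left of e₈⟧ = {x : ⟨x, e₈⟩ ∈ ⟦left of⟧} = {e₀, e₂, e₃, e₄, e₅, e₇, e₈, e₁₁}
⟦next to e₁₂⟧ = {x : ⟨x, e₁₂⟩ ∈ ⟦next to⟧} = {e₂, e₄, e₅, e₆, e₇, e₈, e₁₀, e₁₁}
⟦jar⟧ = {e₀, e₄, e₅, e₇, e₁₀, e₁₃, e₁₄}
… ∩ ⟦left of e₈⟧ = {e₀, e₄, e₅, e₇, e₁₀, e₁₃, e₁₄} ∩ {e₀, e₂, e₃, e₄, e₅, e₇, e₈, e₁₁} = {e₀, e₄, e₅, e₇}
… ∩ ⟦next to e₁₂⟧ = {e₀, e₄, e₅, e₇} ∩ {e₂, e₄, e₅, e₆, e₇, e₈, e₁₀, e₁₁} = {e₄, e₅, e₇}
… ∩ ⟦glass⟧ = {e₄, e₅, e₇} ∩ {e₀, e₁, e₂, e₃, e₄, e₇} = {e₄, e₇}
So ⟦glass jar left of e₈ next to e₁₂⟧ = {e₄, e₇}.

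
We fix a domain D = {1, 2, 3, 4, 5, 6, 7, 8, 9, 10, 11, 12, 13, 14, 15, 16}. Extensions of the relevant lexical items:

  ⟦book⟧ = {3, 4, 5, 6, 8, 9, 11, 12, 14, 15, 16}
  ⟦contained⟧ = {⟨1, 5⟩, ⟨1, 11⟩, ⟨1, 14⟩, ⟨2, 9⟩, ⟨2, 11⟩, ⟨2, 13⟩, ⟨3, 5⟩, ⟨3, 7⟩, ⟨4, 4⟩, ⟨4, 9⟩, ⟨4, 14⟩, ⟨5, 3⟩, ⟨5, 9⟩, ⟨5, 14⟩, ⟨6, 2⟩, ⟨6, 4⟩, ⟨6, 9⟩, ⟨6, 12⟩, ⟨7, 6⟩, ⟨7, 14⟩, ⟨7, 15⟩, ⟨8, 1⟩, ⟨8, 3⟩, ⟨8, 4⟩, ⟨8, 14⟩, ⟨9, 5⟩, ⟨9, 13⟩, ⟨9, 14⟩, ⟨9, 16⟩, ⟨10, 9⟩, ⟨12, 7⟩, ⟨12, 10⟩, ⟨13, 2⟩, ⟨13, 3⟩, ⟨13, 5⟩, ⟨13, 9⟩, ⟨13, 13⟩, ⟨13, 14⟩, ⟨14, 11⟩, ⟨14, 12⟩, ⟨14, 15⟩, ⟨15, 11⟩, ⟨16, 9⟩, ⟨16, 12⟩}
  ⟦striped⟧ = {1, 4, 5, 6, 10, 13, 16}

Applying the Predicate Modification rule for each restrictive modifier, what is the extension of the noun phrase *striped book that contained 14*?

⟦that contained 14⟧ = {x : ⟨x, 14⟩ ∈ ⟦contained⟧} = {1, 4, 5, 7, 8, 9, 13}
⟦book⟧ = {3, 4, 5, 6, 8, 9, 11, 12, 14, 15, 16}
… ∩ ⟦that contained 14⟧ = {3, 4, 5, 6, 8, 9, 11, 12, 14, 15, 16} ∩ {1, 4, 5, 7, 8, 9, 13} = {4, 5, 8, 9}
… ∩ ⟦striped⟧ = {4, 5, 8, 9} ∩ {1, 4, 5, 6, 10, 13, 16} = {4, 5}
So ⟦striped book that contained 14⟧ = {4, 5}.

{4, 5}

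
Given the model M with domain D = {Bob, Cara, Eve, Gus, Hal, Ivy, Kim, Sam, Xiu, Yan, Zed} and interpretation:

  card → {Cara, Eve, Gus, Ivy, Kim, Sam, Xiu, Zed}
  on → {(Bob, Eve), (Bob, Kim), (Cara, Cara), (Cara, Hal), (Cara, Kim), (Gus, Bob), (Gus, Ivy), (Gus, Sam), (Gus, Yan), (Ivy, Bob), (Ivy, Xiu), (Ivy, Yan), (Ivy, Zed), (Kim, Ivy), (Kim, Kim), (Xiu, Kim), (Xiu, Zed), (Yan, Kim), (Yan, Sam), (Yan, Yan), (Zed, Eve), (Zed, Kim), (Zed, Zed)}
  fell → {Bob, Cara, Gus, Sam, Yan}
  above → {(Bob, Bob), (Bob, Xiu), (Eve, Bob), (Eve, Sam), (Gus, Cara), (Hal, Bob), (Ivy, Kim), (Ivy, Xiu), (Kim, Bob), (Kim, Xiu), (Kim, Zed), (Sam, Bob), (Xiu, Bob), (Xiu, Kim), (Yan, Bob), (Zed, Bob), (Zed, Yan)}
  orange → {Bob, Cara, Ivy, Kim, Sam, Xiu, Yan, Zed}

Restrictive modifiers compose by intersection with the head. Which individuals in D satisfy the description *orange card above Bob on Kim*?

{Kim, Xiu, Zed}

⟦above Bob⟧ = {x : ⟨x, Bob⟩ ∈ ⟦above⟧} = {Bob, Eve, Hal, Kim, Sam, Xiu, Yan, Zed}
⟦on Kim⟧ = {x : ⟨x, Kim⟩ ∈ ⟦on⟧} = {Bob, Cara, Kim, Xiu, Yan, Zed}
⟦card⟧ = {Cara, Eve, Gus, Ivy, Kim, Sam, Xiu, Zed}
… ∩ ⟦above Bob⟧ = {Cara, Eve, Gus, Ivy, Kim, Sam, Xiu, Zed} ∩ {Bob, Eve, Hal, Kim, Sam, Xiu, Yan, Zed} = {Eve, Kim, Sam, Xiu, Zed}
… ∩ ⟦on Kim⟧ = {Eve, Kim, Sam, Xiu, Zed} ∩ {Bob, Cara, Kim, Xiu, Yan, Zed} = {Kim, Xiu, Zed}
… ∩ ⟦orange⟧ = {Kim, Xiu, Zed} ∩ {Bob, Cara, Ivy, Kim, Sam, Xiu, Yan, Zed} = {Kim, Xiu, Zed}
So ⟦orange card above Bob on Kim⟧ = {Kim, Xiu, Zed}.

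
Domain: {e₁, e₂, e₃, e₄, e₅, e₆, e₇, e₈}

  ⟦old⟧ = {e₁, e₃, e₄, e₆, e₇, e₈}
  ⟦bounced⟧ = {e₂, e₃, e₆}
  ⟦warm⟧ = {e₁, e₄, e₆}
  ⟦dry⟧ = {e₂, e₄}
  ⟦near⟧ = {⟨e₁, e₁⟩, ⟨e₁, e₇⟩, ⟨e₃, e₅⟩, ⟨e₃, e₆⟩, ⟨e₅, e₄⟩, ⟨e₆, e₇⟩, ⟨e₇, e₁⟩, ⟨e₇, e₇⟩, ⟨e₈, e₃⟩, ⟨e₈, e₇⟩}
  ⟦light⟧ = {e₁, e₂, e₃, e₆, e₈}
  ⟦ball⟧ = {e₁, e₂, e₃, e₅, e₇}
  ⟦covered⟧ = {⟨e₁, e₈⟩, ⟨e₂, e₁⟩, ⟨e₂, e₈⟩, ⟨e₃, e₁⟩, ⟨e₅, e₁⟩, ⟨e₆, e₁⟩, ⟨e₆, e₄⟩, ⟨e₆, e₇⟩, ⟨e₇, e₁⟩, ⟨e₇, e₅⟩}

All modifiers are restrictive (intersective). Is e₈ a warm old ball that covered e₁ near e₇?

⟦that covered e₁⟧ = {x : ⟨x, e₁⟩ ∈ ⟦covered⟧} = {e₂, e₃, e₅, e₆, e₇}
⟦near e₇⟧ = {x : ⟨x, e₇⟩ ∈ ⟦near⟧} = {e₁, e₆, e₇, e₈}
⟦ball⟧ = {e₁, e₂, e₃, e₅, e₇}
… ∩ ⟦that covered e₁⟧ = {e₁, e₂, e₃, e₅, e₇} ∩ {e₂, e₃, e₅, e₆, e₇} = {e₂, e₃, e₅, e₇}
… ∩ ⟦near e₇⟧ = {e₂, e₃, e₅, e₇} ∩ {e₁, e₆, e₇, e₈} = {e₇}
… ∩ ⟦warm⟧ = {e₇} ∩ {e₁, e₄, e₆} = ∅
… ∩ ⟦old⟧ = ∅ ∩ {e₁, e₃, e₄, e₆, e₇, e₈} = ∅
⟦warm old ball that covered e₁ near e₇⟧ = ∅; e₈ ∉ this set.

no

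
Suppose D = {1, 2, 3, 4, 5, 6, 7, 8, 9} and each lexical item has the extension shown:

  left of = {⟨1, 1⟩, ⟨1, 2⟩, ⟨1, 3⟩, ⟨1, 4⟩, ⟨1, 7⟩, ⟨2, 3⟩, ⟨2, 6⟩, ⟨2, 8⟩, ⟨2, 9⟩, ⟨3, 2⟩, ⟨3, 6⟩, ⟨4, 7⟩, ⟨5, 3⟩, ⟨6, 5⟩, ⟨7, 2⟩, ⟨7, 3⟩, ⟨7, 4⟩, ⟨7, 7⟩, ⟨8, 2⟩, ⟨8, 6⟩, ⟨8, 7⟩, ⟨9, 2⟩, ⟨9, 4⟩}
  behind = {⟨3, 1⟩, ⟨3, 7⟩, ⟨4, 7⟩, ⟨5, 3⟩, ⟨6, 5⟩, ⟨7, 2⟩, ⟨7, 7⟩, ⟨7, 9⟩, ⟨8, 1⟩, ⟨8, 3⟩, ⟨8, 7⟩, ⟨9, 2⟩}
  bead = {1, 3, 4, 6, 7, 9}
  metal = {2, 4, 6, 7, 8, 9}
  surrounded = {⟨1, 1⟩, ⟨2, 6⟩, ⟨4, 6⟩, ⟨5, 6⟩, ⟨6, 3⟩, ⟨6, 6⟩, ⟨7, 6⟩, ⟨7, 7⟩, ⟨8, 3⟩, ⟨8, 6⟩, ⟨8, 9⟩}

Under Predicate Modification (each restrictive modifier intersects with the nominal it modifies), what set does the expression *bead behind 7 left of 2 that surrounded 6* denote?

{7}

⟦behind 7⟧ = {x : ⟨x, 7⟩ ∈ ⟦behind⟧} = {3, 4, 7, 8}
⟦left of 2⟧ = {x : ⟨x, 2⟩ ∈ ⟦left of⟧} = {1, 3, 7, 8, 9}
⟦that surrounded 6⟧ = {x : ⟨x, 6⟩ ∈ ⟦surrounded⟧} = {2, 4, 5, 6, 7, 8}
⟦bead⟧ = {1, 3, 4, 6, 7, 9}
… ∩ ⟦behind 7⟧ = {1, 3, 4, 6, 7, 9} ∩ {3, 4, 7, 8} = {3, 4, 7}
… ∩ ⟦left of 2⟧ = {3, 4, 7} ∩ {1, 3, 7, 8, 9} = {3, 7}
… ∩ ⟦that surrounded 6⟧ = {3, 7} ∩ {2, 4, 5, 6, 7, 8} = {7}
So ⟦bead behind 7 left of 2 that surrounded 6⟧ = {7}.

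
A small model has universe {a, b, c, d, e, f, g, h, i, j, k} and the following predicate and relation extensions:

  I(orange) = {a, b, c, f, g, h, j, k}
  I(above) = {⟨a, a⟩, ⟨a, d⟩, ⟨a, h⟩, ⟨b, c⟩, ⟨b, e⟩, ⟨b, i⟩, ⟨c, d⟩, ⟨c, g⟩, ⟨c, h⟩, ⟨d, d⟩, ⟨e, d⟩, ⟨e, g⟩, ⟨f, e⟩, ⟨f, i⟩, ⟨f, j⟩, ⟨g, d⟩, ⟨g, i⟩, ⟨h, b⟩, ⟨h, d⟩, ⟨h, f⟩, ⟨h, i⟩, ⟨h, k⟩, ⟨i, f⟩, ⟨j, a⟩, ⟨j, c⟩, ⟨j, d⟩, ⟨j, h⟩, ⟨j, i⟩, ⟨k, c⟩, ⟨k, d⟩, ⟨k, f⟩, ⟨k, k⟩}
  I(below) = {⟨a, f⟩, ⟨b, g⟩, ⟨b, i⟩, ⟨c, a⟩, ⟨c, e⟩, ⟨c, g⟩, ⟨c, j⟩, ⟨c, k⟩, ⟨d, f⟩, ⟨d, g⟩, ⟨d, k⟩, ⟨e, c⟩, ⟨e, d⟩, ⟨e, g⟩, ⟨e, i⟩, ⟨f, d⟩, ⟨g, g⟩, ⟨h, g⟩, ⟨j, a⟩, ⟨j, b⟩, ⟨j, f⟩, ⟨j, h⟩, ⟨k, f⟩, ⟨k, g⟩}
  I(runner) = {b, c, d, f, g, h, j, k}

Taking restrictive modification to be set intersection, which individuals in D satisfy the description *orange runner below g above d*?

⟦below g⟧ = {x : ⟨x, g⟩ ∈ ⟦below⟧} = {b, c, d, e, g, h, k}
⟦above d⟧ = {x : ⟨x, d⟩ ∈ ⟦above⟧} = {a, c, d, e, g, h, j, k}
⟦runner⟧ = {b, c, d, f, g, h, j, k}
… ∩ ⟦below g⟧ = {b, c, d, f, g, h, j, k} ∩ {b, c, d, e, g, h, k} = {b, c, d, g, h, k}
… ∩ ⟦above d⟧ = {b, c, d, g, h, k} ∩ {a, c, d, e, g, h, j, k} = {c, d, g, h, k}
… ∩ ⟦orange⟧ = {c, d, g, h, k} ∩ {a, b, c, f, g, h, j, k} = {c, g, h, k}
So ⟦orange runner below g above d⟧ = {c, g, h, k}.

{c, g, h, k}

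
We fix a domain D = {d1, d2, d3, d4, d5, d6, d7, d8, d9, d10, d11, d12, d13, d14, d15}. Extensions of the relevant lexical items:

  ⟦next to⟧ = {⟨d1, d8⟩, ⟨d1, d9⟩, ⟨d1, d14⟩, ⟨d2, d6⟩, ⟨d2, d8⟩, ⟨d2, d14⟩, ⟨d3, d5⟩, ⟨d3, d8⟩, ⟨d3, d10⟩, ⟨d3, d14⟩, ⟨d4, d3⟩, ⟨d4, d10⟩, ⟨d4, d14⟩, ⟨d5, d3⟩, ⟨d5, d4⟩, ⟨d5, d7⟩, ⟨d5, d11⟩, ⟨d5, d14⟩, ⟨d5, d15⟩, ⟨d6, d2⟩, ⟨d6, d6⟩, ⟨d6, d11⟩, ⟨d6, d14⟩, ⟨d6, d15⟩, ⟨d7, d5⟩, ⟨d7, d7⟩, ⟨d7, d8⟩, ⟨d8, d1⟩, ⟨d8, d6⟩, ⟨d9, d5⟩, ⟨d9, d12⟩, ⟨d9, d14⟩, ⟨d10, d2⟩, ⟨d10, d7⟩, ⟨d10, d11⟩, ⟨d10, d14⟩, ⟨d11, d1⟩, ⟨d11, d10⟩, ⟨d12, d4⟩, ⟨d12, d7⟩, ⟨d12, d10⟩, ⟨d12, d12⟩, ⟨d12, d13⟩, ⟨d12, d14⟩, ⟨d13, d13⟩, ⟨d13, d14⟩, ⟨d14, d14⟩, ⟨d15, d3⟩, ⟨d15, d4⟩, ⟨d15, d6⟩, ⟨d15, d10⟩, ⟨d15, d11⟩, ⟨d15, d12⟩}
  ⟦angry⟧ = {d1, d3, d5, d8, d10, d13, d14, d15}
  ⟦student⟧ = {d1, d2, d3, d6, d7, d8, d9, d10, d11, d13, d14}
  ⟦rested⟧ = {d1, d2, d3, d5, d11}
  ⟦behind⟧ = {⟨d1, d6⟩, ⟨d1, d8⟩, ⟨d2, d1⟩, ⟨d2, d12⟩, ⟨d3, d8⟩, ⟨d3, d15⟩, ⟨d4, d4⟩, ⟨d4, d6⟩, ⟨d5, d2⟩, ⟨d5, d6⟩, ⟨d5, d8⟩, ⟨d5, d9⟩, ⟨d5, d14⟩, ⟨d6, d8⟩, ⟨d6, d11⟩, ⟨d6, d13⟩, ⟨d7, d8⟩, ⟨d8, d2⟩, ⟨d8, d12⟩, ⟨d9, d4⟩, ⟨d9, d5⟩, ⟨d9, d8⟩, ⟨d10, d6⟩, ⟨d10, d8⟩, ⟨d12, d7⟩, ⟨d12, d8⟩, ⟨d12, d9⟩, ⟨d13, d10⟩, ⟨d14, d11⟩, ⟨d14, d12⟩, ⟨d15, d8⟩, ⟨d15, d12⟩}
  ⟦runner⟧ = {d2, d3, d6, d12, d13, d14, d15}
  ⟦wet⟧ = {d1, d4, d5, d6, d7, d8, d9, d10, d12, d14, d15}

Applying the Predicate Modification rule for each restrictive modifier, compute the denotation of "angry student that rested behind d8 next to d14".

⟦that rested⟧ = ⟦rested⟧ = {d1, d2, d3, d5, d11}
⟦behind d8⟧ = {x : ⟨x, d8⟩ ∈ ⟦behind⟧} = {d1, d3, d5, d6, d7, d9, d10, d12, d15}
⟦next to d14⟧ = {x : ⟨x, d14⟩ ∈ ⟦next to⟧} = {d1, d2, d3, d4, d5, d6, d9, d10, d12, d13, d14}
⟦student⟧ = {d1, d2, d3, d6, d7, d8, d9, d10, d11, d13, d14}
… ∩ ⟦that rested⟧ = {d1, d2, d3, d6, d7, d8, d9, d10, d11, d13, d14} ∩ {d1, d2, d3, d5, d11} = {d1, d2, d3, d11}
… ∩ ⟦behind d8⟧ = {d1, d2, d3, d11} ∩ {d1, d3, d5, d6, d7, d9, d10, d12, d15} = {d1, d3}
… ∩ ⟦next to d14⟧ = {d1, d3} ∩ {d1, d2, d3, d4, d5, d6, d9, d10, d12, d13, d14} = {d1, d3}
… ∩ ⟦angry⟧ = {d1, d3} ∩ {d1, d3, d5, d8, d10, d13, d14, d15} = {d1, d3}
So ⟦angry student that rested behind d8 next to d14⟧ = {d1, d3}.

{d1, d3}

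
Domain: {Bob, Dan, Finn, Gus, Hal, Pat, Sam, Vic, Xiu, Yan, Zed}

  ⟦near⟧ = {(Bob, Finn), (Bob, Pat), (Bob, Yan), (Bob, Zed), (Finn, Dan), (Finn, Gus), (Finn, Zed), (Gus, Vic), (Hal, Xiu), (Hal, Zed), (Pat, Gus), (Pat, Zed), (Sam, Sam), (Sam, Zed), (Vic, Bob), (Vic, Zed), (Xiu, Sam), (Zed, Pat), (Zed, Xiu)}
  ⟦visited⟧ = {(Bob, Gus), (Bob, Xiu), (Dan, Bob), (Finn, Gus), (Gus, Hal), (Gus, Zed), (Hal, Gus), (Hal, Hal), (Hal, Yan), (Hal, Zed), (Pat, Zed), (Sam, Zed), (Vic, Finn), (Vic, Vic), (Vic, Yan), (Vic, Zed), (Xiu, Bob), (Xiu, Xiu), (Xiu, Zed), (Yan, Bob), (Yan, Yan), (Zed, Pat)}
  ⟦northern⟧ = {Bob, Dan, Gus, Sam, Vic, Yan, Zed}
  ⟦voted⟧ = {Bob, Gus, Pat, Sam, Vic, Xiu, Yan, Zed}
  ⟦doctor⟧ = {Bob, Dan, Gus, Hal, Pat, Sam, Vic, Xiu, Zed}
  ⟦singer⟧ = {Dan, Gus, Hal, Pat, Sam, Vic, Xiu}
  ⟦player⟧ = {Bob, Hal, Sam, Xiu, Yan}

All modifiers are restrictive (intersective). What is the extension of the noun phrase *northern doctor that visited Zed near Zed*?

⟦that visited Zed⟧ = {x : ⟨x, Zed⟩ ∈ ⟦visited⟧} = {Gus, Hal, Pat, Sam, Vic, Xiu}
⟦near Zed⟧ = {x : ⟨x, Zed⟩ ∈ ⟦near⟧} = {Bob, Finn, Hal, Pat, Sam, Vic}
⟦doctor⟧ = {Bob, Dan, Gus, Hal, Pat, Sam, Vic, Xiu, Zed}
… ∩ ⟦that visited Zed⟧ = {Bob, Dan, Gus, Hal, Pat, Sam, Vic, Xiu, Zed} ∩ {Gus, Hal, Pat, Sam, Vic, Xiu} = {Gus, Hal, Pat, Sam, Vic, Xiu}
… ∩ ⟦near Zed⟧ = {Gus, Hal, Pat, Sam, Vic, Xiu} ∩ {Bob, Finn, Hal, Pat, Sam, Vic} = {Hal, Pat, Sam, Vic}
… ∩ ⟦northern⟧ = {Hal, Pat, Sam, Vic} ∩ {Bob, Dan, Gus, Sam, Vic, Yan, Zed} = {Sam, Vic}
So ⟦northern doctor that visited Zed near Zed⟧ = {Sam, Vic}.

{Sam, Vic}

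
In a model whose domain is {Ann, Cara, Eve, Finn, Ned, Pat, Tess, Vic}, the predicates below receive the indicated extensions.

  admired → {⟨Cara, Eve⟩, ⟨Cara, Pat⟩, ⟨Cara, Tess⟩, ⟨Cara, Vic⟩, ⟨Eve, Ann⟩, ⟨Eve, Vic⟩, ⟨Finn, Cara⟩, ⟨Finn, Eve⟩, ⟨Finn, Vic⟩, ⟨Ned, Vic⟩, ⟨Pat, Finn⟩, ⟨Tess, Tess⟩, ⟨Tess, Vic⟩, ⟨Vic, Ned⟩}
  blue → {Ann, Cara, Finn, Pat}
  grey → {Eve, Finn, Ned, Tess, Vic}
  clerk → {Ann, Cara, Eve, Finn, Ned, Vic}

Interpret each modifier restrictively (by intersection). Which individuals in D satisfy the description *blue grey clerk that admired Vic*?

⟦that admired Vic⟧ = {x : ⟨x, Vic⟩ ∈ ⟦admired⟧} = {Cara, Eve, Finn, Ned, Tess}
⟦clerk⟧ = {Ann, Cara, Eve, Finn, Ned, Vic}
… ∩ ⟦that admired Vic⟧ = {Ann, Cara, Eve, Finn, Ned, Vic} ∩ {Cara, Eve, Finn, Ned, Tess} = {Cara, Eve, Finn, Ned}
… ∩ ⟦blue⟧ = {Cara, Eve, Finn, Ned} ∩ {Ann, Cara, Finn, Pat} = {Cara, Finn}
… ∩ ⟦grey⟧ = {Cara, Finn} ∩ {Eve, Finn, Ned, Tess, Vic} = {Finn}
So ⟦blue grey clerk that admired Vic⟧ = {Finn}.

{Finn}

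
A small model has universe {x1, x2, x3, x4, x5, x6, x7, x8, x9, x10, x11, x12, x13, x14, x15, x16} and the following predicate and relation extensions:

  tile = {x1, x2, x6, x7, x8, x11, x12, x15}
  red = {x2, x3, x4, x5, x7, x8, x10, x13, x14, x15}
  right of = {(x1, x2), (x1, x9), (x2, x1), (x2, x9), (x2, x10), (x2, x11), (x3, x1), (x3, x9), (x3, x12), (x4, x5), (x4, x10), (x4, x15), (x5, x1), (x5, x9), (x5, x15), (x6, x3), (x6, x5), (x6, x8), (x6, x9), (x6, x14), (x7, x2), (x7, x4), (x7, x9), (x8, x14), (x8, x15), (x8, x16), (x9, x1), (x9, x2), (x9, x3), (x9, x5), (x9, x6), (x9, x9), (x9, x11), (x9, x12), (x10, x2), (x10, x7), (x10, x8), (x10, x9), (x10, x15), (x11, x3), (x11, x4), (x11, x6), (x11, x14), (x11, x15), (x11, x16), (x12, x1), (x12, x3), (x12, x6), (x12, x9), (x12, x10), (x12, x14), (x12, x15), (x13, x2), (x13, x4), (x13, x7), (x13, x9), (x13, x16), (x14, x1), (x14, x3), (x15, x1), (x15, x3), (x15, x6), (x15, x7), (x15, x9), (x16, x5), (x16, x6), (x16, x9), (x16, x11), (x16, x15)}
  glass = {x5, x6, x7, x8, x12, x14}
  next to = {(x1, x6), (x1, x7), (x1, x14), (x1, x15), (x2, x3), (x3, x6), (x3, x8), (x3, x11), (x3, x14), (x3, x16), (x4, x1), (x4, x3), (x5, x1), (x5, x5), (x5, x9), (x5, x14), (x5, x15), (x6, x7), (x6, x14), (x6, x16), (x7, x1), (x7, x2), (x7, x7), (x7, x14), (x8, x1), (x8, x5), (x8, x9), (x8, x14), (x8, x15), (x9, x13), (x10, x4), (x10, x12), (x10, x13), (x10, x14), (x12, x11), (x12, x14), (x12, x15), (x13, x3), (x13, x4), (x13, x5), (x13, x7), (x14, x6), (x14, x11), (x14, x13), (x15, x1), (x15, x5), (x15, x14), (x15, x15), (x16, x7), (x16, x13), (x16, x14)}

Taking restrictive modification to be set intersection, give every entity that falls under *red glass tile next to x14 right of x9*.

{x7}

⟦next to x14⟧ = {x : ⟨x, x14⟩ ∈ ⟦next to⟧} = {x1, x3, x5, x6, x7, x8, x10, x12, x15, x16}
⟦right of x9⟧ = {x : ⟨x, x9⟩ ∈ ⟦right of⟧} = {x1, x2, x3, x5, x6, x7, x9, x10, x12, x13, x15, x16}
⟦tile⟧ = {x1, x2, x6, x7, x8, x11, x12, x15}
… ∩ ⟦next to x14⟧ = {x1, x2, x6, x7, x8, x11, x12, x15} ∩ {x1, x3, x5, x6, x7, x8, x10, x12, x15, x16} = {x1, x6, x7, x8, x12, x15}
… ∩ ⟦right of x9⟧ = {x1, x6, x7, x8, x12, x15} ∩ {x1, x2, x3, x5, x6, x7, x9, x10, x12, x13, x15, x16} = {x1, x6, x7, x12, x15}
… ∩ ⟦red⟧ = {x1, x6, x7, x12, x15} ∩ {x2, x3, x4, x5, x7, x8, x10, x13, x14, x15} = {x7, x15}
… ∩ ⟦glass⟧ = {x7, x15} ∩ {x5, x6, x7, x8, x12, x14} = {x7}
So ⟦red glass tile next to x14 right of x9⟧ = {x7}.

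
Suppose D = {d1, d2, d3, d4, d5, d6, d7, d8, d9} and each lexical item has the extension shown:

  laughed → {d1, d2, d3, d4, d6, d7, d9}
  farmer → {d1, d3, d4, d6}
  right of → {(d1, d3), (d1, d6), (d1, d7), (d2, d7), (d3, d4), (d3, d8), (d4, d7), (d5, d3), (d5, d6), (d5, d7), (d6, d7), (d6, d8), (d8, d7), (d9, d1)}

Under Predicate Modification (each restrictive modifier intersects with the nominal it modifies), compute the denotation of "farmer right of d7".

⟦right of d7⟧ = {x : ⟨x, d7⟩ ∈ ⟦right of⟧} = {d1, d2, d4, d5, d6, d8}
⟦farmer⟧ = {d1, d3, d4, d6}
… ∩ ⟦right of d7⟧ = {d1, d3, d4, d6} ∩ {d1, d2, d4, d5, d6, d8} = {d1, d4, d6}
So ⟦farmer right of d7⟧ = {d1, d4, d6}.

{d1, d4, d6}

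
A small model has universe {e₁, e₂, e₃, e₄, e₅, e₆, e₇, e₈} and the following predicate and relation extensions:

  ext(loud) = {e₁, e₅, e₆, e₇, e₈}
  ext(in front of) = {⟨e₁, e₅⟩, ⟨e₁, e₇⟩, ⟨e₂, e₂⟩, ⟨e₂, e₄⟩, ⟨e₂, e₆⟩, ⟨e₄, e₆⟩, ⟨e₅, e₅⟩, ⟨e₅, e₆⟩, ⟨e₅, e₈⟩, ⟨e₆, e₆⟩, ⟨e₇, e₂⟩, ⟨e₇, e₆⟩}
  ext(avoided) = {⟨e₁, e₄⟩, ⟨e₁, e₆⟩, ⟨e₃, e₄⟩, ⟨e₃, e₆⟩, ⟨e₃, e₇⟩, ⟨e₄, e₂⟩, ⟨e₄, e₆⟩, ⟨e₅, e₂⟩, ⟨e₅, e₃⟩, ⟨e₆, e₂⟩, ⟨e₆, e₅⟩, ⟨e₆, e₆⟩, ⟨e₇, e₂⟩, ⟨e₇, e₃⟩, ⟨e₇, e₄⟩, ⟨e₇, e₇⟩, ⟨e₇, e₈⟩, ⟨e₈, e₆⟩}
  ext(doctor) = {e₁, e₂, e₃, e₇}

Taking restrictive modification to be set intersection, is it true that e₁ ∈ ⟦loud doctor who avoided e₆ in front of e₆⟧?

no

⟦who avoided e₆⟧ = {x : ⟨x, e₆⟩ ∈ ⟦avoided⟧} = {e₁, e₃, e₄, e₆, e₈}
⟦in front of e₆⟧ = {x : ⟨x, e₆⟩ ∈ ⟦in front of⟧} = {e₂, e₄, e₅, e₆, e₇}
⟦doctor⟧ = {e₁, e₂, e₃, e₇}
… ∩ ⟦who avoided e₆⟧ = {e₁, e₂, e₃, e₇} ∩ {e₁, e₃, e₄, e₆, e₈} = {e₁, e₃}
… ∩ ⟦in front of e₆⟧ = {e₁, e₃} ∩ {e₂, e₄, e₅, e₆, e₇} = ∅
… ∩ ⟦loud⟧ = ∅ ∩ {e₁, e₅, e₆, e₇, e₈} = ∅
⟦loud doctor who avoided e₆ in front of e₆⟧ = ∅; e₁ ∉ this set.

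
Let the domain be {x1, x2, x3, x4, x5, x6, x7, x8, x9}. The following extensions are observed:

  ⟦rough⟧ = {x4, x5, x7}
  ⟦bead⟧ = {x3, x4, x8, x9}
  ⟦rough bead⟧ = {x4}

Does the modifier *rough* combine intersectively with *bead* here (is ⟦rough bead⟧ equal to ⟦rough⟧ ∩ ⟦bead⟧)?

yes

⟦rough⟧ ∩ ⟦bead⟧ = {x4, x5, x7} ∩ {x3, x4, x8, x9} = {x4}
Observed ⟦rough bead⟧ = {x4}.
These coincide, so the modifier is intersective here.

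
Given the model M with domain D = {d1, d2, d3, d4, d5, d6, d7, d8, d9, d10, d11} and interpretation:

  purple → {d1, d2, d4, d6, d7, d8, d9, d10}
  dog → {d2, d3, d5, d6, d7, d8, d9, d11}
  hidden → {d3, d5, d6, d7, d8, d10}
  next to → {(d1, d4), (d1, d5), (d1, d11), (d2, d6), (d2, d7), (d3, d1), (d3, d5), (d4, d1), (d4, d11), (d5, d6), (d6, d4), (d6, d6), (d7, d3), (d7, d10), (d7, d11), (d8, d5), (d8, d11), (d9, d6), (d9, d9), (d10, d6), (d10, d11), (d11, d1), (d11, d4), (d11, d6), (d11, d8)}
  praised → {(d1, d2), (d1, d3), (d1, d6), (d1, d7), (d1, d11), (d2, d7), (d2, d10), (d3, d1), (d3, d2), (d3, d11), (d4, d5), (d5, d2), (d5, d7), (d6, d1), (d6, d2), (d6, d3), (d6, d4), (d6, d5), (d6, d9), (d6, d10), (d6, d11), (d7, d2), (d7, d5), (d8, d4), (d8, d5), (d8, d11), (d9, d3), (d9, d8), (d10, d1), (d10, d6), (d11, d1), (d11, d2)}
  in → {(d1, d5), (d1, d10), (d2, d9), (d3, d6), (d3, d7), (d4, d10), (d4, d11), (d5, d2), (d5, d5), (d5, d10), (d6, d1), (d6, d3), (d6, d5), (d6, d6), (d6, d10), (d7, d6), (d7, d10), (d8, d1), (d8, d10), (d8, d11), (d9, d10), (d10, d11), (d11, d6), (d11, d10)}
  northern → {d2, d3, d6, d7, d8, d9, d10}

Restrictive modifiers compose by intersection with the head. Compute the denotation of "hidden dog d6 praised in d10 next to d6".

{d5}

⟦d6 praised⟧ = {x : ⟨d6, x⟩ ∈ ⟦praised⟧} = {d1, d2, d3, d4, d5, d9, d10, d11}
⟦in d10⟧ = {x : ⟨x, d10⟩ ∈ ⟦in⟧} = {d1, d4, d5, d6, d7, d8, d9, d11}
⟦next to d6⟧ = {x : ⟨x, d6⟩ ∈ ⟦next to⟧} = {d2, d5, d6, d9, d10, d11}
⟦dog⟧ = {d2, d3, d5, d6, d7, d8, d9, d11}
… ∩ ⟦d6 praised⟧ = {d2, d3, d5, d6, d7, d8, d9, d11} ∩ {d1, d2, d3, d4, d5, d9, d10, d11} = {d2, d3, d5, d9, d11}
… ∩ ⟦in d10⟧ = {d2, d3, d5, d9, d11} ∩ {d1, d4, d5, d6, d7, d8, d9, d11} = {d5, d9, d11}
… ∩ ⟦next to d6⟧ = {d5, d9, d11} ∩ {d2, d5, d6, d9, d10, d11} = {d5, d9, d11}
… ∩ ⟦hidden⟧ = {d5, d9, d11} ∩ {d3, d5, d6, d7, d8, d10} = {d5}
So ⟦hidden dog d6 praised in d10 next to d6⟧ = {d5}.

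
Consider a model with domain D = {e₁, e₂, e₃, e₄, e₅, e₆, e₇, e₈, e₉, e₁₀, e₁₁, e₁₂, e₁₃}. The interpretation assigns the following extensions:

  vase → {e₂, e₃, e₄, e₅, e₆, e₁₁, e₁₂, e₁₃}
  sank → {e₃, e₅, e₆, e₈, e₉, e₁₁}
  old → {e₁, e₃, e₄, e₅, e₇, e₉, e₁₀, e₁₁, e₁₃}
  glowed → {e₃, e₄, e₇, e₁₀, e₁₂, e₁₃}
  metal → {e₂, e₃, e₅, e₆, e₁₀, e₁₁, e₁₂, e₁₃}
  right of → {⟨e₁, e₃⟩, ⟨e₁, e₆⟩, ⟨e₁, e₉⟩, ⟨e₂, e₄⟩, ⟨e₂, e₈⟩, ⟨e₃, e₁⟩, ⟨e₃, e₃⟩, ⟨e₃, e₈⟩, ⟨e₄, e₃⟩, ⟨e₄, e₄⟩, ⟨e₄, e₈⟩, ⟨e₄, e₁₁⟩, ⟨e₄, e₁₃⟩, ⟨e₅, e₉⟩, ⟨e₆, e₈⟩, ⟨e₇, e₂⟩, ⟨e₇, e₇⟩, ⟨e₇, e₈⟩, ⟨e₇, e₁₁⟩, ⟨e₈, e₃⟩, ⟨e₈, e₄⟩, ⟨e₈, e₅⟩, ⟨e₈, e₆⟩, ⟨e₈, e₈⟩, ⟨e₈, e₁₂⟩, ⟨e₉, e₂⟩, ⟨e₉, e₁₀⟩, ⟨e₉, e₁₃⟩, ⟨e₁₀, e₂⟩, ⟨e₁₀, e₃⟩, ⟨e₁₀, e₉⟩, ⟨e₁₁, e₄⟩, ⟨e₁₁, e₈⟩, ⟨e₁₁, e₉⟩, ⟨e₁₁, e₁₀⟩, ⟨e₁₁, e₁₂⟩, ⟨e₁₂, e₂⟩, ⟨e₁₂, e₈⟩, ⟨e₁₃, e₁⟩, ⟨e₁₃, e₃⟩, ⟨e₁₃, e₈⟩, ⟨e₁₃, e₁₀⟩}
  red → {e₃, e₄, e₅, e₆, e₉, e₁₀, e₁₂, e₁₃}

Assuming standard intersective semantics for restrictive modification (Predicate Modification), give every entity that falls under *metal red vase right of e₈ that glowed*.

{e₃, e₁₂, e₁₃}

⟦right of e₈⟧ = {x : ⟨x, e₈⟩ ∈ ⟦right of⟧} = {e₂, e₃, e₄, e₆, e₇, e₈, e₁₁, e₁₂, e₁₃}
⟦that glowed⟧ = ⟦glowed⟧ = {e₃, e₄, e₇, e₁₀, e₁₂, e₁₃}
⟦vase⟧ = {e₂, e₃, e₄, e₅, e₆, e₁₁, e₁₂, e₁₃}
… ∩ ⟦right of e₈⟧ = {e₂, e₃, e₄, e₅, e₆, e₁₁, e₁₂, e₁₃} ∩ {e₂, e₃, e₄, e₆, e₇, e₈, e₁₁, e₁₂, e₁₃} = {e₂, e₃, e₄, e₆, e₁₁, e₁₂, e₁₃}
… ∩ ⟦that glowed⟧ = {e₂, e₃, e₄, e₆, e₁₁, e₁₂, e₁₃} ∩ {e₃, e₄, e₇, e₁₀, e₁₂, e₁₃} = {e₃, e₄, e₁₂, e₁₃}
… ∩ ⟦metal⟧ = {e₃, e₄, e₁₂, e₁₃} ∩ {e₂, e₃, e₅, e₆, e₁₀, e₁₁, e₁₂, e₁₃} = {e₃, e₁₂, e₁₃}
… ∩ ⟦red⟧ = {e₃, e₁₂, e₁₃} ∩ {e₃, e₄, e₅, e₆, e₉, e₁₀, e₁₂, e₁₃} = {e₃, e₁₂, e₁₃}
So ⟦metal red vase right of e₈ that glowed⟧ = {e₃, e₁₂, e₁₃}.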